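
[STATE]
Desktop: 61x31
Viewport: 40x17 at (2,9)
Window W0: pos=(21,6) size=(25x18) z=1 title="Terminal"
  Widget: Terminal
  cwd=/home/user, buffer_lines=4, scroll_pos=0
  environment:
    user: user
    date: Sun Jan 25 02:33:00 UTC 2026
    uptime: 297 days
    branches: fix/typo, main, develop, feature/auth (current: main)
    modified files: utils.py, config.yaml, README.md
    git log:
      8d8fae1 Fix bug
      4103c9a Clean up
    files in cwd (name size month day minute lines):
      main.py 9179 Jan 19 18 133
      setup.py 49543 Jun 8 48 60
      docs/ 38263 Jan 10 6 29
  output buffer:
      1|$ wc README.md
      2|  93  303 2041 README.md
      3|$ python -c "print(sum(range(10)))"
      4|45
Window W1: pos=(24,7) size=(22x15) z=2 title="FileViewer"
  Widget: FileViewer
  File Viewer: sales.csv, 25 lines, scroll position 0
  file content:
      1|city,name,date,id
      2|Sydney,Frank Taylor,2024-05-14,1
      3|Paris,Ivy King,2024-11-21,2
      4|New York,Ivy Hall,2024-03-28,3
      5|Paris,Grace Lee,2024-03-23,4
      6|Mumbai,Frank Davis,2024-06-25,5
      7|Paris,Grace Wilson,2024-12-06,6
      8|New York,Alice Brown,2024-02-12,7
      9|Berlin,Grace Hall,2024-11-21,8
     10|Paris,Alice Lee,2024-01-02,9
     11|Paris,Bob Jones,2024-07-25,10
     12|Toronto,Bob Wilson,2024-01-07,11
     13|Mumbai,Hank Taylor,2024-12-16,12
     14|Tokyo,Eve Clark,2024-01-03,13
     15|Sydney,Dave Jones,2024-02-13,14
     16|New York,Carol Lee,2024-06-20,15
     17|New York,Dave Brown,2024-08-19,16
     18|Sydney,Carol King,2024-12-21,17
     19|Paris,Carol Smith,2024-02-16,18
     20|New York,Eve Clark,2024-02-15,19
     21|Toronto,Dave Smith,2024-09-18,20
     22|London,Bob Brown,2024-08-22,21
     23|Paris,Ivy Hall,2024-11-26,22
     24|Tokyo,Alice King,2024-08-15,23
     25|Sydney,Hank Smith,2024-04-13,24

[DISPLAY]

                   ┃$ ┠─────────────────
                   ┃  ┃city,name,date,id
                   ┃$ ┃Sydney,Frank Tayl
                   ┃45┃Paris,Ivy King,20
                   ┃$ ┃New York,Ivy Hall
                   ┃  ┃Paris,Grace Lee,2
                   ┃  ┃Mumbai,Frank Davi
                   ┃  ┃Paris,Grace Wilso
                   ┃  ┃New York,Alice Br
                   ┃  ┃Berlin,Grace Hall
                   ┃  ┃Paris,Alice Lee,2
                   ┃  ┃Paris,Bob Jones,2
                   ┃  ┗━━━━━━━━━━━━━━━━━
                   ┃                    
                   ┗━━━━━━━━━━━━━━━━━━━━
                                        
                                        


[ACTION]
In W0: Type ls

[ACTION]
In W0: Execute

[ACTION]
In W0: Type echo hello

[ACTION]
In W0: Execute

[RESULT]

                   ┃$ ┠─────────────────
                   ┃  ┃city,name,date,id
                   ┃$ ┃Sydney,Frank Tayl
                   ┃45┃Paris,Ivy King,20
                   ┃$ ┃New York,Ivy Hall
                   ┃ma┃Paris,Grace Lee,2
                   ┃$ ┃Mumbai,Frank Davi
                   ┃he┃Paris,Grace Wilso
                   ┃$ ┃New York,Alice Br
                   ┃  ┃Berlin,Grace Hall
                   ┃  ┃Paris,Alice Lee,2
                   ┃  ┃Paris,Bob Jones,2
                   ┃  ┗━━━━━━━━━━━━━━━━━
                   ┃                    
                   ┗━━━━━━━━━━━━━━━━━━━━
                                        
                                        


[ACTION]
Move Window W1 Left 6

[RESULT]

                ┠────────────────────┨  
                ┃city,name,date,id  ▲┃DM
                ┃Sydney,Frank Taylor█┃(s
                ┃Paris,Ivy King,2024░┃  
                ┃New York,Ivy Hall,2░┃  
                ┃Paris,Grace Lee,202░┃ d
                ┃Mumbai,Frank Davis,░┃  
                ┃Paris,Grace Wilson,░┃  
                ┃New York,Alice Brow░┃  
                ┃Berlin,Grace Hall,2░┃  
                ┃Paris,Alice Lee,202░┃  
                ┃Paris,Bob Jones,202▼┃  
                ┗━━━━━━━━━━━━━━━━━━━━┛  
                   ┃                    
                   ┗━━━━━━━━━━━━━━━━━━━━
                                        
                                        


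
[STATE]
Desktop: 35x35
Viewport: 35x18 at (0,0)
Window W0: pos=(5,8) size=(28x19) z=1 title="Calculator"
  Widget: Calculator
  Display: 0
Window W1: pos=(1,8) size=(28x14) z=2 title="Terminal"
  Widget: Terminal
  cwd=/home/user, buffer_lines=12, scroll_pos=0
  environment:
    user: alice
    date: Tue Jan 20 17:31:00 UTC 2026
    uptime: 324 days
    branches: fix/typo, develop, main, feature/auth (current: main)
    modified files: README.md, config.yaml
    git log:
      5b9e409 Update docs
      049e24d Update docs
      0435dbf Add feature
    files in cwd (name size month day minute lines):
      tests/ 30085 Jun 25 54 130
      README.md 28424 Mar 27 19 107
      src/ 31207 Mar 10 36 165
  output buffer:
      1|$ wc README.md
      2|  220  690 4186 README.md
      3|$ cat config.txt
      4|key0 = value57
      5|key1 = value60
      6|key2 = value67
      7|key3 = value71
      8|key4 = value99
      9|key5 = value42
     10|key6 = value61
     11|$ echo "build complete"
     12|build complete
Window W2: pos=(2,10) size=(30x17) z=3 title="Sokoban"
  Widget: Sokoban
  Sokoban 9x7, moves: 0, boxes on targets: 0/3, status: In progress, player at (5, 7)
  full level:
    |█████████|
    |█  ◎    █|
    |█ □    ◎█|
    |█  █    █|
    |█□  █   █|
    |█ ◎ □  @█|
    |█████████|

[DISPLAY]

                                   
                                   
                                   
                                   
                                   
                                   
                                   
                                   
 ┏━━━━━━━━━━━━━━━━━━━━━━━━━━┓━━━┓  
 ┃ Terminal                 ┃   ┃  
 ┠┏━━━━━━━━━━━━━━━━━━━━━━━━━━━━┓┨  
 ┃┃ Sokoban                    ┃┃  
 ┃┠────────────────────────────┨┃  
 ┃┃█████████                   ┃┃  
 ┃┃█  ◎    █                   ┃┃  
 ┃┃█ □    ◎█                   ┃┃  
 ┃┃█  █    █                   ┃┃  
 ┃┃█□  █   █                   ┃┃  


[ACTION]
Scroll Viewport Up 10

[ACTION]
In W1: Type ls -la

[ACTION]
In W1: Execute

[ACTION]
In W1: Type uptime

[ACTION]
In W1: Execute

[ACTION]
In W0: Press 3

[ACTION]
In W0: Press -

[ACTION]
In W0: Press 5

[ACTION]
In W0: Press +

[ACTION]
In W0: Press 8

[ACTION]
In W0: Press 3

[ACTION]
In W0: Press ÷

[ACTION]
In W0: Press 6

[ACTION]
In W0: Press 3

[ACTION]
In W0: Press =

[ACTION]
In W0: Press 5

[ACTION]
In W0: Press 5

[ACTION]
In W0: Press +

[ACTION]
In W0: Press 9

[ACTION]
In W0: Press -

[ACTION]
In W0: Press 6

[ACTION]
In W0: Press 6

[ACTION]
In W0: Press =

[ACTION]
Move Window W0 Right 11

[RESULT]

                                   
                                   
                                   
                                   
                                   
                                   
                                   
                                   
 ┏━━━━━━━━━━━━━━━━━━━━━━━━━━┓━━━━━┓
 ┃ Terminal                 ┃     ┃
 ┠┏━━━━━━━━━━━━━━━━━━━━━━━━━━━━┓──┨
 ┃┃ Sokoban                    ┃-2┃
 ┃┠────────────────────────────┨  ┃
 ┃┃█████████                   ┃  ┃
 ┃┃█  ◎    █                   ┃  ┃
 ┃┃█ □    ◎█                   ┃  ┃
 ┃┃█  █    █                   ┃  ┃
 ┃┃█□  █   █                   ┃  ┃


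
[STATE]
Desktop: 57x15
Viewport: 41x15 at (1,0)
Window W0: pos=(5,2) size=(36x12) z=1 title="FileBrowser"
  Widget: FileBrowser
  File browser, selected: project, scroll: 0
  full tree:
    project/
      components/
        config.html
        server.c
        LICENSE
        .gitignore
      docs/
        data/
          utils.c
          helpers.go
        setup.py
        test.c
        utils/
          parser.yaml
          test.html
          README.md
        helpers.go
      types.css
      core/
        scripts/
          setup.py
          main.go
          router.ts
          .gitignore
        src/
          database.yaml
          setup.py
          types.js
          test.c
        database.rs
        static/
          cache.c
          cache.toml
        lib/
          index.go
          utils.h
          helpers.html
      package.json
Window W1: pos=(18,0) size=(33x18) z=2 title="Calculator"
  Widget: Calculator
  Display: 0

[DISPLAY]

                 ┏━━━━━━━━━━━━━━━━━━━━━━━
                 ┃ Calculator            
    ┏━━━━━━━━━━━━┠───────────────────────
    ┃ FileBrowser┃                       
    ┠────────────┃┌───┬───┬───┬───┐      
    ┃> [-] projec┃│ 7 │ 8 │ 9 │ ÷ │      
    ┃    [+] comp┃├───┼───┼───┼───┤      
    ┃    [+] docs┃│ 4 │ 5 │ 6 │ × │      
    ┃    types.cs┃├───┼───┼───┼───┤      
    ┃    [+] core┃│ 1 │ 2 │ 3 │ - │      
    ┃    package.┃├───┼───┼───┼───┤      
    ┃            ┃│ 0 │ . │ = │ + │      
    ┃            ┃├───┼───┼───┼───┤      
    ┗━━━━━━━━━━━━┃│ C │ MC│ MR│ M+│      
                 ┃└───┴───┴───┴───┘      


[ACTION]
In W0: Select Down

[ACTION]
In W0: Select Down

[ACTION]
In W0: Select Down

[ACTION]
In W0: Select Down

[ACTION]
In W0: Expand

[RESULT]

                 ┏━━━━━━━━━━━━━━━━━━━━━━━
                 ┃ Calculator            
    ┏━━━━━━━━━━━━┠───────────────────────
    ┃ FileBrowser┃                       
    ┠────────────┃┌───┬───┬───┬───┐      
    ┃  [-] projec┃│ 7 │ 8 │ 9 │ ÷ │      
    ┃    [+] comp┃├───┼───┼───┼───┤      
    ┃    [+] docs┃│ 4 │ 5 │ 6 │ × │      
    ┃    types.cs┃├───┼───┼───┼───┤      
    ┃  > [-] core┃│ 1 │ 2 │ 3 │ - │      
    ┃      [+] sc┃├───┼───┼───┼───┤      
    ┃      [+] sr┃│ 0 │ . │ = │ + │      
    ┃      databa┃├───┼───┼───┼───┤      
    ┗━━━━━━━━━━━━┃│ C │ MC│ MR│ M+│      
                 ┃└───┴───┴───┴───┘      


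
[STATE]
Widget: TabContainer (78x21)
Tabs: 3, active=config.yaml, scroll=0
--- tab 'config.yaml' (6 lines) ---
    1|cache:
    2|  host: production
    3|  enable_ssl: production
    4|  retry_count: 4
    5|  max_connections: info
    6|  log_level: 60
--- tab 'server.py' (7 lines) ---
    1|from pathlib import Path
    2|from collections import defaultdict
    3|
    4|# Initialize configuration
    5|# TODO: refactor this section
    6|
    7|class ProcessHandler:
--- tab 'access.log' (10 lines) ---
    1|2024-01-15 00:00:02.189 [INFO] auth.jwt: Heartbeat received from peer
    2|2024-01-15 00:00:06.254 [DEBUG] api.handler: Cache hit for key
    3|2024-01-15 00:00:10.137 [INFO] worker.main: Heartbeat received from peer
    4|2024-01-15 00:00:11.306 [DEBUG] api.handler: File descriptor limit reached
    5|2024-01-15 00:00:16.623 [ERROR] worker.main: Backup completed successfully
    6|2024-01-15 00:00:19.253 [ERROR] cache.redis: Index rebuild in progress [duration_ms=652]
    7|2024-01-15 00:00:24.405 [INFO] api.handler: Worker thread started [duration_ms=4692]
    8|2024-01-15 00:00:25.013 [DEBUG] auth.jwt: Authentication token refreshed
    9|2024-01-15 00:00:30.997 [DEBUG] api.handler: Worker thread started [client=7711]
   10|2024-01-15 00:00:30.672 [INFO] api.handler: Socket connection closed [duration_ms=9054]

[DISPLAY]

[config.yaml]│ server.py │ access.log                                         
──────────────────────────────────────────────────────────────────────────────
cache:                                                                        
  host: production                                                            
  enable_ssl: production                                                      
  retry_count: 4                                                              
  max_connections: info                                                       
  log_level: 60                                                               
                                                                              
                                                                              
                                                                              
                                                                              
                                                                              
                                                                              
                                                                              
                                                                              
                                                                              
                                                                              
                                                                              
                                                                              
                                                                              


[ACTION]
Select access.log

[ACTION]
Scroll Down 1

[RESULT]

 config.yaml │ server.py │[access.log]                                        
──────────────────────────────────────────────────────────────────────────────
2024-01-15 00:00:06.254 [DEBUG] api.handler: Cache hit for key                
2024-01-15 00:00:10.137 [INFO] worker.main: Heartbeat received from peer      
2024-01-15 00:00:11.306 [DEBUG] api.handler: File descriptor limit reached    
2024-01-15 00:00:16.623 [ERROR] worker.main: Backup completed successfully    
2024-01-15 00:00:19.253 [ERROR] cache.redis: Index rebuild in progress [durati
2024-01-15 00:00:24.405 [INFO] api.handler: Worker thread started [duration_ms
2024-01-15 00:00:25.013 [DEBUG] auth.jwt: Authentication token refreshed      
2024-01-15 00:00:30.997 [DEBUG] api.handler: Worker thread started [client=771
2024-01-15 00:00:30.672 [INFO] api.handler: Socket connection closed [duration
                                                                              
                                                                              
                                                                              
                                                                              
                                                                              
                                                                              
                                                                              
                                                                              
                                                                              
                                                                              


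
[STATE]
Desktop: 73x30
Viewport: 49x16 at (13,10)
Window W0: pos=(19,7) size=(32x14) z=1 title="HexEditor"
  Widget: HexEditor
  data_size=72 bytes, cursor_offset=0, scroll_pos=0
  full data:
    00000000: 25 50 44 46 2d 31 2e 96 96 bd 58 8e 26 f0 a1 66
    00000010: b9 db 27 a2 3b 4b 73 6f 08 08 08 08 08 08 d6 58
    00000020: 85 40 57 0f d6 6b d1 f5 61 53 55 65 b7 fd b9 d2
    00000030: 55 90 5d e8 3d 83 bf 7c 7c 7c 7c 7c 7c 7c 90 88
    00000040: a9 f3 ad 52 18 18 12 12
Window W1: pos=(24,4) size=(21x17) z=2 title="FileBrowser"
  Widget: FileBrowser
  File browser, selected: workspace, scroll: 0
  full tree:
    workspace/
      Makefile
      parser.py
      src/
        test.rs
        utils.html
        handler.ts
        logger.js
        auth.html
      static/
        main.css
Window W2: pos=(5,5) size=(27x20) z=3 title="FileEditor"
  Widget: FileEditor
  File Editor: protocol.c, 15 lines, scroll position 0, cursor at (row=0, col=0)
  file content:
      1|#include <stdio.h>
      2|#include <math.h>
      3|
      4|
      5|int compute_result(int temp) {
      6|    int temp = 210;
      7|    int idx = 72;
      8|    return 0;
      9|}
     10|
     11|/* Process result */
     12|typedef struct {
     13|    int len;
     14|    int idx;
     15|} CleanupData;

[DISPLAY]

                 ░┃ src/       ┃31 2e┃           
                 ░┃ static/    ┃4b 73┃           
pute_result(int t░┃            ┃6b d1┃           
 temp = 210;     ░┃            ┃83 bf┃           
 idx = 72;       ░┃            ┃18 12┃           
urn 0;           ░┃            ┃     ┃           
                 ░┃            ┃     ┃           
                 ░┃            ┃     ┃           
ess result */    ░┃            ┃     ┃           
 struct {        ░┃            ┃     ┃           
 len;            ░┃━━━━━━━━━━━━┛━━━━━┛           
 idx;            ░┃                              
upData;          ░┃                              
                 ▼┃                              
━━━━━━━━━━━━━━━━━━┛                              
                                                 


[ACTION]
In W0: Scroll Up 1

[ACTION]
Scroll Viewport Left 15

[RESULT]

     ┃                        ░┃ src/       ┃31 2
     ┃                        ░┃ static/    ┃4b 7
     ┃int compute_result(int t░┃            ┃6b d
     ┃    int temp = 210;     ░┃            ┃83 b
     ┃    int idx = 72;       ░┃            ┃18 1
     ┃    return 0;           ░┃            ┃    
     ┃}                       ░┃            ┃    
     ┃                        ░┃            ┃    
     ┃/* Process result */    ░┃            ┃    
     ┃typedef struct {        ░┃            ┃    
     ┃    int len;            ░┃━━━━━━━━━━━━┛━━━━
     ┃    int idx;            ░┃                 
     ┃} CleanupData;          ░┃                 
     ┃                        ▼┃                 
     ┗━━━━━━━━━━━━━━━━━━━━━━━━━┛                 
                                                 


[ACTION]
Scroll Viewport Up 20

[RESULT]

                                                 
                                                 
                                                 
                                                 
                        ┏━━━━━━━━━━━━━━━━━━━┓    
     ┏━━━━━━━━━━━━━━━━━━━━━━━━━┓owser       ┃    
     ┃ FileEditor              ┃────────────┨    
     ┠─────────────────────────┨orkspace/   ┃━━━━
     ┃█include <stdio.h>      ▲┃efile       ┃    
     ┃#include <math.h>       █┃ser.py      ┃────
     ┃                        ░┃ src/       ┃31 2
     ┃                        ░┃ static/    ┃4b 7
     ┃int compute_result(int t░┃            ┃6b d
     ┃    int temp = 210;     ░┃            ┃83 b
     ┃    int idx = 72;       ░┃            ┃18 1
     ┃    return 0;           ░┃            ┃    


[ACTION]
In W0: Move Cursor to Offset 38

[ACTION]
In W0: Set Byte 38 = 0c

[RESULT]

                                                 
                                                 
                                                 
                                                 
                        ┏━━━━━━━━━━━━━━━━━━━┓    
     ┏━━━━━━━━━━━━━━━━━━━━━━━━━┓owser       ┃    
     ┃ FileEditor              ┃────────────┨    
     ┠─────────────────────────┨orkspace/   ┃━━━━
     ┃█include <stdio.h>      ▲┃efile       ┃    
     ┃#include <math.h>       █┃ser.py      ┃────
     ┃                        ░┃ src/       ┃31 2
     ┃                        ░┃ static/    ┃4b 7
     ┃int compute_result(int t░┃            ┃6b 0
     ┃    int temp = 210;     ░┃            ┃83 b
     ┃    int idx = 72;       ░┃            ┃18 1
     ┃    return 0;           ░┃            ┃    


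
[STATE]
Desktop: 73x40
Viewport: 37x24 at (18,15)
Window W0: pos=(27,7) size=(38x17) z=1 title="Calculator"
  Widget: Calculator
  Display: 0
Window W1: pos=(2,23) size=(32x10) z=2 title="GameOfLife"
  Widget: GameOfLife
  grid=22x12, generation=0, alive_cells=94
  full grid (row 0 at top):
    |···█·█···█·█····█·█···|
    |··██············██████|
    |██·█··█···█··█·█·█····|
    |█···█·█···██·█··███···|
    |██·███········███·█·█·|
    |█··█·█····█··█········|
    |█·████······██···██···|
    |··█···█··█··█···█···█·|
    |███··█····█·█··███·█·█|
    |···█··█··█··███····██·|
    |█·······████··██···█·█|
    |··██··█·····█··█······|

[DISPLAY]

         ┃├───┼───┼───┼───┤          
         ┃│ 1 │ 2 │ 3 │ - │          
         ┃├───┼───┼───┼───┤          
         ┃│ 0 │ . │ = │ + │          
         ┃├───┼───┼───┼───┤          
         ┃│ C │ MC│ MR│ M+│          
         ┃└───┴───┴───┴───┘          
         ┃                           
━━━━━━━━━━━━━━━┓━━━━━━━━━━━━━━━━━━━━━
               ┃                     
───────────────┨                     
               ┃                     
·███···        ┃                     
██·█·█·        ┃                     
·······        ┃                     
··██···        ┃                     
·█···█·        ┃                     
━━━━━━━━━━━━━━━┛                     
                                     
                                     
                                     
                                     
                                     
                                     


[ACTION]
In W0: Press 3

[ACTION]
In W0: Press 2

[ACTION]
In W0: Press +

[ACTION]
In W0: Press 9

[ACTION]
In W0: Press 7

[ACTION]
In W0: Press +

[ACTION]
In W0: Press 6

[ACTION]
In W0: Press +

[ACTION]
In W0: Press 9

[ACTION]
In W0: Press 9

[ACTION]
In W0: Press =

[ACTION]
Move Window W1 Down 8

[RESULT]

         ┃├───┼───┼───┼───┤          
         ┃│ 1 │ 2 │ 3 │ - │          
         ┃├───┼───┼───┼───┤          
         ┃│ 0 │ . │ = │ + │          
         ┃├───┼───┼───┼───┤          
         ┃│ C │ MC│ MR│ M+│          
         ┃└───┴───┴───┴───┘          
         ┃                           
         ┗━━━━━━━━━━━━━━━━━━━━━━━━━━━
                                     
                                     
                                     
                                     
                                     
                                     
━━━━━━━━━━━━━━━┓                     
               ┃                     
───────────────┨                     
               ┃                     
·███···        ┃                     
██·█·█·        ┃                     
·······        ┃                     
··██···        ┃                     
·█···█·        ┃                     


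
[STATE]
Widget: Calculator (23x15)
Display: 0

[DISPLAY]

                      0
┌───┬───┬───┬───┐      
│ 7 │ 8 │ 9 │ ÷ │      
├───┼───┼───┼───┤      
│ 4 │ 5 │ 6 │ × │      
├───┼───┼───┼───┤      
│ 1 │ 2 │ 3 │ - │      
├───┼───┼───┼───┤      
│ 0 │ . │ = │ + │      
├───┼───┼───┼───┤      
│ C │ MC│ MR│ M+│      
└───┴───┴───┴───┘      
                       
                       
                       


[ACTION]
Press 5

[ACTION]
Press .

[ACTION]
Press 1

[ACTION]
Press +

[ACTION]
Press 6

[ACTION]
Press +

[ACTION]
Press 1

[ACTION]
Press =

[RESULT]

                   12.1
┌───┬───┬───┬───┐      
│ 7 │ 8 │ 9 │ ÷ │      
├───┼───┼───┼───┤      
│ 4 │ 5 │ 6 │ × │      
├───┼───┼───┼───┤      
│ 1 │ 2 │ 3 │ - │      
├───┼───┼───┼───┤      
│ 0 │ . │ = │ + │      
├───┼───┼───┼───┤      
│ C │ MC│ MR│ M+│      
└───┴───┴───┴───┘      
                       
                       
                       


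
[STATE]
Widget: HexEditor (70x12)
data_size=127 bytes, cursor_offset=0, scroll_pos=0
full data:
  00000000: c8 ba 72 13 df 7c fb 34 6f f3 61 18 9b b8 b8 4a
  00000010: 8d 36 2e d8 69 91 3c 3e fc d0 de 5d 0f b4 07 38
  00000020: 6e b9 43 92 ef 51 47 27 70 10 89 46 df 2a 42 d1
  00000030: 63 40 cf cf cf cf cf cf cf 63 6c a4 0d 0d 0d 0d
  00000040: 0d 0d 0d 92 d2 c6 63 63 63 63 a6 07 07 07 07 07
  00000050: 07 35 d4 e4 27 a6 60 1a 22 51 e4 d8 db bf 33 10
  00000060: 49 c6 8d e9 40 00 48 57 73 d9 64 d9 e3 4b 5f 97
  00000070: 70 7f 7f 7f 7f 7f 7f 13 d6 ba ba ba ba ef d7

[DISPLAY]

00000000  C8 ba 72 13 df 7c fb 34  6f f3 61 18 9b b8 b8 4a  |..r..|.4o
00000010  8d 36 2e d8 69 91 3c 3e  fc d0 de 5d 0f b4 07 38  |.6..i.<>.
00000020  6e b9 43 92 ef 51 47 27  70 10 89 46 df 2a 42 d1  |n.C..QG'p
00000030  63 40 cf cf cf cf cf cf  cf 63 6c a4 0d 0d 0d 0d  |c@.......
00000040  0d 0d 0d 92 d2 c6 63 63  63 63 a6 07 07 07 07 07  |......ccc
00000050  07 35 d4 e4 27 a6 60 1a  22 51 e4 d8 db bf 33 10  |.5..'.`."
00000060  49 c6 8d e9 40 00 48 57  73 d9 64 d9 e3 4b 5f 97  |I...@.HWs
00000070  70 7f 7f 7f 7f 7f 7f 13  d6 ba ba ba ba ef d7     |p........
                                                                      
                                                                      
                                                                      
                                                                      


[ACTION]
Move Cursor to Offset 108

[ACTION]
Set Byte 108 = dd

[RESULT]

00000000  c8 ba 72 13 df 7c fb 34  6f f3 61 18 9b b8 b8 4a  |..r..|.4o
00000010  8d 36 2e d8 69 91 3c 3e  fc d0 de 5d 0f b4 07 38  |.6..i.<>.
00000020  6e b9 43 92 ef 51 47 27  70 10 89 46 df 2a 42 d1  |n.C..QG'p
00000030  63 40 cf cf cf cf cf cf  cf 63 6c a4 0d 0d 0d 0d  |c@.......
00000040  0d 0d 0d 92 d2 c6 63 63  63 63 a6 07 07 07 07 07  |......ccc
00000050  07 35 d4 e4 27 a6 60 1a  22 51 e4 d8 db bf 33 10  |.5..'.`."
00000060  49 c6 8d e9 40 00 48 57  73 d9 64 d9 DD 4b 5f 97  |I...@.HWs
00000070  70 7f 7f 7f 7f 7f 7f 13  d6 ba ba ba ba ef d7     |p........
                                                                      
                                                                      
                                                                      
                                                                      


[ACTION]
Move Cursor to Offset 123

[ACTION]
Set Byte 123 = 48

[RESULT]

00000000  c8 ba 72 13 df 7c fb 34  6f f3 61 18 9b b8 b8 4a  |..r..|.4o
00000010  8d 36 2e d8 69 91 3c 3e  fc d0 de 5d 0f b4 07 38  |.6..i.<>.
00000020  6e b9 43 92 ef 51 47 27  70 10 89 46 df 2a 42 d1  |n.C..QG'p
00000030  63 40 cf cf cf cf cf cf  cf 63 6c a4 0d 0d 0d 0d  |c@.......
00000040  0d 0d 0d 92 d2 c6 63 63  63 63 a6 07 07 07 07 07  |......ccc
00000050  07 35 d4 e4 27 a6 60 1a  22 51 e4 d8 db bf 33 10  |.5..'.`."
00000060  49 c6 8d e9 40 00 48 57  73 d9 64 d9 dd 4b 5f 97  |I...@.HWs
00000070  70 7f 7f 7f 7f 7f 7f 13  d6 ba ba 48 ba ef d7     |p........
                                                                      
                                                                      
                                                                      
                                                                      


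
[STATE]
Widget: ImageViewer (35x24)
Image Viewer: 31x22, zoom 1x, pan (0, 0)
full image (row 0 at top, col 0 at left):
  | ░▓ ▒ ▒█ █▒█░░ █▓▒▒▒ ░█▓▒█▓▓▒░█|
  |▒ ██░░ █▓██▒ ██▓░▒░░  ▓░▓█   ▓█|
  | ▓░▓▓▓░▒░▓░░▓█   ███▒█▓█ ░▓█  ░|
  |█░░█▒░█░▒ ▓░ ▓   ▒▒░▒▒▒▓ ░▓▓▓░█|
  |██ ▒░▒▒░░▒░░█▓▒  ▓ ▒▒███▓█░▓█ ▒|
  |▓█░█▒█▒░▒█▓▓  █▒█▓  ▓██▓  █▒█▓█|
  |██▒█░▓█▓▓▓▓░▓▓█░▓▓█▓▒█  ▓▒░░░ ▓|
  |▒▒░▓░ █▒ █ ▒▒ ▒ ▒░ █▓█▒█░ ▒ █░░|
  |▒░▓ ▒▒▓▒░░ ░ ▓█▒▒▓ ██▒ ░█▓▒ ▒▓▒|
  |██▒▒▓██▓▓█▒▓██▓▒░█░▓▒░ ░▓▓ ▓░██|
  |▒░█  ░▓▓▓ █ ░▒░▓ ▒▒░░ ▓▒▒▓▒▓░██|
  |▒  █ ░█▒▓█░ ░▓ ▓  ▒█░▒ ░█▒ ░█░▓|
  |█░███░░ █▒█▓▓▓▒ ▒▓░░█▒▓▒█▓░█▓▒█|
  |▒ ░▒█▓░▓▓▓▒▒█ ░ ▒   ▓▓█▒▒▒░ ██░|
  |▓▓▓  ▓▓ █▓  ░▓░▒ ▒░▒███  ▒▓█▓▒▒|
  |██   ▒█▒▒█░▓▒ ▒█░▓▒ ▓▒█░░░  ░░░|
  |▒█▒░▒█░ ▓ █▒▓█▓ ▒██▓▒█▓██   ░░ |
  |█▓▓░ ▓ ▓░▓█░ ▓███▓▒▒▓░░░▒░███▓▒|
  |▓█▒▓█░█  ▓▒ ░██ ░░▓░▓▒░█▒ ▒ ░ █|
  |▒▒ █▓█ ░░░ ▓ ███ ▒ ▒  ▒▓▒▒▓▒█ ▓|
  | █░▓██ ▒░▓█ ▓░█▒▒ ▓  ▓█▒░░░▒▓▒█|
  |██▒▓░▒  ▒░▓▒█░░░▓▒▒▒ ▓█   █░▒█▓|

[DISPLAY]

 ░▓ ▒ ▒█ █▒█░░ █▓▒▒▒ ░█▓▒█▓▓▒░█    
▒ ██░░ █▓██▒ ██▓░▒░░  ▓░▓█   ▓█    
 ▓░▓▓▓░▒░▓░░▓█   ███▒█▓█ ░▓█  ░    
█░░█▒░█░▒ ▓░ ▓   ▒▒░▒▒▒▓ ░▓▓▓░█    
██ ▒░▒▒░░▒░░█▓▒  ▓ ▒▒███▓█░▓█ ▒    
▓█░█▒█▒░▒█▓▓  █▒█▓  ▓██▓  █▒█▓█    
██▒█░▓█▓▓▓▓░▓▓█░▓▓█▓▒█  ▓▒░░░ ▓    
▒▒░▓░ █▒ █ ▒▒ ▒ ▒░ █▓█▒█░ ▒ █░░    
▒░▓ ▒▒▓▒░░ ░ ▓█▒▒▓ ██▒ ░█▓▒ ▒▓▒    
██▒▒▓██▓▓█▒▓██▓▒░█░▓▒░ ░▓▓ ▓░██    
▒░█  ░▓▓▓ █ ░▒░▓ ▒▒░░ ▓▒▒▓▒▓░██    
▒  █ ░█▒▓█░ ░▓ ▓  ▒█░▒ ░█▒ ░█░▓    
█░███░░ █▒█▓▓▓▒ ▒▓░░█▒▓▒█▓░█▓▒█    
▒ ░▒█▓░▓▓▓▒▒█ ░ ▒   ▓▓█▒▒▒░ ██░    
▓▓▓  ▓▓ █▓  ░▓░▒ ▒░▒███  ▒▓█▓▒▒    
██   ▒█▒▒█░▓▒ ▒█░▓▒ ▓▒█░░░  ░░░    
▒█▒░▒█░ ▓ █▒▓█▓ ▒██▓▒█▓██   ░░     
█▓▓░ ▓ ▓░▓█░ ▓███▓▒▒▓░░░▒░███▓▒    
▓█▒▓█░█  ▓▒ ░██ ░░▓░▓▒░█▒ ▒ ░ █    
▒▒ █▓█ ░░░ ▓ ███ ▒ ▒  ▒▓▒▒▓▒█ ▓    
 █░▓██ ▒░▓█ ▓░█▒▒ ▓  ▓█▒░░░▒▓▒█    
██▒▓░▒  ▒░▓▒█░░░▓▒▒▒ ▓█   █░▒█▓    
                                   
                                   


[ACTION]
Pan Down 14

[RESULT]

▓▓▓  ▓▓ █▓  ░▓░▒ ▒░▒███  ▒▓█▓▒▒    
██   ▒█▒▒█░▓▒ ▒█░▓▒ ▓▒█░░░  ░░░    
▒█▒░▒█░ ▓ █▒▓█▓ ▒██▓▒█▓██   ░░     
█▓▓░ ▓ ▓░▓█░ ▓███▓▒▒▓░░░▒░███▓▒    
▓█▒▓█░█  ▓▒ ░██ ░░▓░▓▒░█▒ ▒ ░ █    
▒▒ █▓█ ░░░ ▓ ███ ▒ ▒  ▒▓▒▒▓▒█ ▓    
 █░▓██ ▒░▓█ ▓░█▒▒ ▓  ▓█▒░░░▒▓▒█    
██▒▓░▒  ▒░▓▒█░░░▓▒▒▒ ▓█   █░▒█▓    
                                   
                                   
                                   
                                   
                                   
                                   
                                   
                                   
                                   
                                   
                                   
                                   
                                   
                                   
                                   
                                   


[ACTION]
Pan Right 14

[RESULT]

░▒ ▒░▒███  ▒▓█▓▒▒                  
▒█░▓▒ ▓▒█░░░  ░░░                  
▓ ▒██▓▒█▓██   ░░                   
███▓▒▒▓░░░▒░███▓▒                  
█ ░░▓░▓▒░█▒ ▒ ░ █                  
██ ▒ ▒  ▒▓▒▒▓▒█ ▓                  
█▒▒ ▓  ▓█▒░░░▒▓▒█                  
░░▓▒▒▒ ▓█   █░▒█▓                  
                                   
                                   
                                   
                                   
                                   
                                   
                                   
                                   
                                   
                                   
                                   
                                   
                                   
                                   
                                   
                                   


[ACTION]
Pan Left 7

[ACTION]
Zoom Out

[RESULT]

 █▓  ░▓░▒ ▒░▒███  ▒▓█▓▒▒           
▒▒█░▓▒ ▒█░▓▒ ▓▒█░░░  ░░░           
 ▓ █▒▓█▓ ▒██▓▒█▓██   ░░            
▓░▓█░ ▓███▓▒▒▓░░░▒░███▓▒           
  ▓▒ ░██ ░░▓░▓▒░█▒ ▒ ░ █           
░░░ ▓ ███ ▒ ▒  ▒▓▒▒▓▒█ ▓           
▒░▓█ ▓░█▒▒ ▓  ▓█▒░░░▒▓▒█           
 ▒░▓▒█░░░▓▒▒▒ ▓█   █░▒█▓           
                                   
                                   
                                   
                                   
                                   
                                   
                                   
                                   
                                   
                                   
                                   
                                   
                                   
                                   
                                   
                                   


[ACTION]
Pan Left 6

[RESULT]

▓▓  ▓▓ █▓  ░▓░▒ ▒░▒███  ▒▓█▓▒▒     
█   ▒█▒▒█░▓▒ ▒█░▓▒ ▓▒█░░░  ░░░     
█▒░▒█░ ▓ █▒▓█▓ ▒██▓▒█▓██   ░░      
▓▓░ ▓ ▓░▓█░ ▓███▓▒▒▓░░░▒░███▓▒     
█▒▓█░█  ▓▒ ░██ ░░▓░▓▒░█▒ ▒ ░ █     
▒ █▓█ ░░░ ▓ ███ ▒ ▒  ▒▓▒▒▓▒█ ▓     
█░▓██ ▒░▓█ ▓░█▒▒ ▓  ▓█▒░░░▒▓▒█     
█▒▓░▒  ▒░▓▒█░░░▓▒▒▒ ▓█   █░▒█▓     
                                   
                                   
                                   
                                   
                                   
                                   
                                   
                                   
                                   
                                   
                                   
                                   
                                   
                                   
                                   
                                   


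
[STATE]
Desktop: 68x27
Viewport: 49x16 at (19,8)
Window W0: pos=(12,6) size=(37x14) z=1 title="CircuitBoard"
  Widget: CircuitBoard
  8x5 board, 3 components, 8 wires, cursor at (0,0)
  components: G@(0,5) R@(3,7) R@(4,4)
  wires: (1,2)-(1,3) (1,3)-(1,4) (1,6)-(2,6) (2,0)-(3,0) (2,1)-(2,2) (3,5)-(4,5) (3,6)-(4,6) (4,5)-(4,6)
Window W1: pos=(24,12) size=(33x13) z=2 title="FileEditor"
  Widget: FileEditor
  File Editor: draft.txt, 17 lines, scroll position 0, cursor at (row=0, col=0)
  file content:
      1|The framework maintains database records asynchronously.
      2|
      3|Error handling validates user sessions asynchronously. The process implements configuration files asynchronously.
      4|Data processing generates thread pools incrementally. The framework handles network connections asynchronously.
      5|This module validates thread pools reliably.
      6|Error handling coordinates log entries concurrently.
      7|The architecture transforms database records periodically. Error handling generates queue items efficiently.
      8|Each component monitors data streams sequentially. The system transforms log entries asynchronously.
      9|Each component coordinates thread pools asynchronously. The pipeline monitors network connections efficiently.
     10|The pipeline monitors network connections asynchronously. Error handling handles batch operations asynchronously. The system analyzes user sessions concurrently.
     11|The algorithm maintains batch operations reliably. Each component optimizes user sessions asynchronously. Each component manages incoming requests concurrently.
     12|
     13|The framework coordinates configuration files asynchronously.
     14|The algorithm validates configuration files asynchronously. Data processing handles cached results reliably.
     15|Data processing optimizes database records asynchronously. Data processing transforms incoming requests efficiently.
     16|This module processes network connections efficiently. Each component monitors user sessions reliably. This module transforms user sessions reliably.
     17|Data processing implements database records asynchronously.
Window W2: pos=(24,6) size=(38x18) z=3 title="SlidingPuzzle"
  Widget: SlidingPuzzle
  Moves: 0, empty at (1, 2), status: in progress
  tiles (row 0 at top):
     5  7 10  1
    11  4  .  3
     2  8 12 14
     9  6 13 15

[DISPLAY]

─────┠────────────────────────────────────┨      
 2 3 ┃┌────┬────┬────┬────┐               ┃      
     ┃│  5 │  7 │ 10 │  1 │               ┃      
     ┃├────┼────┼────┼────┤               ┃      
     ┃│ 11 │  4 │    │  3 │               ┃      
     ┃├────┼────┼────┼────┤               ┃      
  · ─┃│  2 │  8 │ 12 │ 14 │               ┃      
     ┃├────┼────┼────┼────┤               ┃      
     ┃│  9 │  6 │ 13 │ 15 │               ┃      
     ┃└────┴────┴────┴────┘               ┃      
     ┃Moves: 0                            ┃      
━━━━━┃                                    ┃      
     ┃                                    ┃      
     ┃                                    ┃      
     ┃                                    ┃      
     ┗━━━━━━━━━━━━━━━━━━━━━━━━━━━━━━━━━━━━┛      


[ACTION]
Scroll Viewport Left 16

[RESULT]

         ┠───────────┠───────────────────────────
         ┃   0 1 2 3 ┃┌────┬────┬────┬────┐      
         ┃0  [.]     ┃│  5 │  7 │ 10 │  1 │      
         ┃           ┃├────┼────┼────┼────┤      
         ┃1          ┃│ 11 │  4 │    │  3 │      
         ┃           ┃├────┼────┼────┼────┤      
         ┃2   ·   · ─┃│  2 │  8 │ 12 │ 14 │      
         ┃    │      ┃├────┼────┼────┼────┤      
         ┃3   ·      ┃│  9 │  6 │ 13 │ 15 │      
         ┃           ┃└────┴────┴────┴────┘      
         ┃4          ┃Moves: 0                   
         ┗━━━━━━━━━━━┃                           
                     ┃                           
                     ┃                           
                     ┃                           
                     ┗━━━━━━━━━━━━━━━━━━━━━━━━━━━


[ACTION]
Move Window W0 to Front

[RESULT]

         ┠───────────────────────────────────┨───
         ┃   0 1 2 3 4 5 6 7                 ┃   
         ┃0  [.]                  G          ┃   
         ┃                                   ┃   
         ┃1           · ─ · ─ ·       ·      ┃   
         ┃                            │      ┃   
         ┃2   ·   · ─ ·               ·      ┃   
         ┃    │                              ┃   
         ┃3   ·                   ·   ·   R  ┃   
         ┃                        │   │      ┃   
         ┃4                   R   · ─ ·      ┃   
         ┗━━━━━━━━━━━━━━━━━━━━━━━━━━━━━━━━━━━┛   
                     ┃                           
                     ┃                           
                     ┃                           
                     ┗━━━━━━━━━━━━━━━━━━━━━━━━━━━
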